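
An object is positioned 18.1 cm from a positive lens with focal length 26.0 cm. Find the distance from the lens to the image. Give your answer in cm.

Lens equation: 1/d_i = 1/f − 1/d_o = 1/(26.00) − 1/(18.1) = 0.03846 − 0.05525 = -0.01679, so d_i = -59.6 cm.
The image is virtual, upright and enlarged, on the same side as the object.

59.6 cm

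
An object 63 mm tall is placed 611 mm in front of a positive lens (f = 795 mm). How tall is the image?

272 mm

1/d_i = 1/f − 1/d_o = 1/(795.0) − 1/(611) = -0.0003788, so d_i = -2640 mm.
m = −d_i/d_o = +4.321.
|h_i| = |m|·h_o = 4.321 × 63 = 272 mm. The image is virtual, upright and enlarged, on the same side as the object.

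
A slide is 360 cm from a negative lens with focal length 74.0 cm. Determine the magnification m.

m = +0.171

For a negative lens, f = -74.0 cm.
1/d_i = 1/f − 1/d_o = 1/(-74.00) − 1/(360) = -0.01629, so d_i = -61.38 cm.
m = −d_i/d_o = −(-61.38)/(360) = +0.171.
The image is virtual, upright and reduced, on the same side as the object.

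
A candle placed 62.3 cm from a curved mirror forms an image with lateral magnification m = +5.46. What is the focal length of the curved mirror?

m = −d_i/d_o ⇒ d_i = −m·d_o = −(+5.46)·(62.3) = -340.2 cm.
1/f = 1/d_o + 1/d_i = 1/(62.3) + 1/(-340.2) = 0.01311, so f = 76.3 cm.
Since f is positive, the curved mirror is concave.

f = 76.3 cm (concave)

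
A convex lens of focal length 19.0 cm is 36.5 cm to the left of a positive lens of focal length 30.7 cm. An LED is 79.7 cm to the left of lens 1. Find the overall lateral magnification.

Lens 1: 1/d_i1 = 1/(19.0) − 1/(79.7) = 0.04008, so d_i1 = 24.95 cm; m₁ = −d_i1/d_o1 = -0.3130.
d_o2 = 36.5 − (24.95) = 11.55 cm.
Lens 2: 1/d_i2 = 1/(30.7) − 1/(11.55) = -0.05401, so d_i2 = -18.52 cm; m₂ = −d_i2/d_o2 = +1.603.
m = m₁·m₂ = (-0.3130)(+1.603) = -0.502.

m = -0.502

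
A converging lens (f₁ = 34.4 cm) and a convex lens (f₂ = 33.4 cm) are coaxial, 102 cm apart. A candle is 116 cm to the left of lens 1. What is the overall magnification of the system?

m = +0.715

Lens 1: 1/d_i1 = 1/(34.4) − 1/(116) = 0.02045, so d_i1 = 48.90 cm; m₁ = −d_i1/d_o1 = -0.4216.
d_o2 = 102 − (48.90) = 53.10 cm.
Lens 2: 1/d_i2 = 1/(33.4) − 1/(53.10) = 0.01111, so d_i2 = 90.03 cm; m₂ = −d_i2/d_o2 = -1.695.
m = m₁·m₂ = (-0.4216)(-1.695) = +0.715.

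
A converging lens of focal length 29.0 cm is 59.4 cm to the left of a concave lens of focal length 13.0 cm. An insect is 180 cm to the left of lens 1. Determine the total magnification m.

m = -0.0660

Lens 1: 1/d_i1 = 1/(29.0) − 1/(180) = 0.02893, so d_i1 = 34.57 cm; m₁ = −d_i1/d_o1 = -0.1921.
d_o2 = 59.4 − (34.57) = 24.83 cm.
f₂ = −13.0 cm (diverging).
Lens 2: 1/d_i2 = 1/(-13.0) − 1/(24.83) = -0.1172, so d_i2 = -8.533 cm; m₂ = −d_i2/d_o2 = +0.3436.
m = m₁·m₂ = (-0.1921)(+0.3436) = -0.0660.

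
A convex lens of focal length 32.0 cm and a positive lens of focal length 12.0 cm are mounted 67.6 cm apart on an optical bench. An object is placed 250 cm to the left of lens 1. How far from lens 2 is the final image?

19.6 cm

Lens 1: 1/d_i1 = 1/f₁ − 1/d_o1 = 1/(32.0) − 1/(250) = 0.02725, so d_i1 = 36.70 cm.
The intermediate image is 36.70 cm to the right of lens 1, which is 67.6 − (36.70) = 30.90 cm to the left of lens 2, so d_o2 = +30.90 cm.
Lens 2: 1/d_i2 = 1/f₂ − 1/d_o2 = 1/(12.0) − 1/(30.90) = 0.05097, so d_i2 = 19.6 cm.
The final image is real, 19.6 cm to the right of lens 2 (overall magnification ≈ 0.093).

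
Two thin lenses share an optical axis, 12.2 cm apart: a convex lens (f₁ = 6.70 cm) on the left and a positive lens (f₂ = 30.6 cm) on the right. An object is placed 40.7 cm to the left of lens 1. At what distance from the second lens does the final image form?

4.84 cm

Lens 1: 1/d_i1 = 1/f₁ − 1/d_o1 = 1/(6.70) − 1/(40.7) = 0.1247, so d_i1 = 8.020 cm.
The intermediate image is 8.020 cm to the right of lens 1, which is 12.2 − (8.020) = 4.180 cm to the left of lens 2, so d_o2 = +4.180 cm.
Lens 2: 1/d_i2 = 1/f₂ − 1/d_o2 = 1/(30.6) − 1/(4.180) = -0.2066, so d_i2 = -4.84 cm.
The final image is virtual, 4.84 cm to the left of lens 2 (overall magnification ≈ -0.23).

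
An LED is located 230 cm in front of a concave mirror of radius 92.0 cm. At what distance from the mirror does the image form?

57.5 cm

f = R/2 = 92.0/2 = 46.00 cm.
Mirror equation: 1/q = 1/f − 1/p = 1/(46.00) − 1/(230) = 0.02174 − 0.004348 = 0.01739, so q = 57.5 cm.
The image is real, inverted and reduced, in front of the mirror.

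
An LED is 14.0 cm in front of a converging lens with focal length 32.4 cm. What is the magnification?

m = +1.76

1/d_i = 1/f − 1/d_o = 1/(32.40) − 1/(14.0) = -0.04056, so d_i = -24.65 cm.
m = −d_i/d_o = −(-24.65)/(14.0) = +1.76.
The image is virtual, upright and enlarged, on the same side as the object.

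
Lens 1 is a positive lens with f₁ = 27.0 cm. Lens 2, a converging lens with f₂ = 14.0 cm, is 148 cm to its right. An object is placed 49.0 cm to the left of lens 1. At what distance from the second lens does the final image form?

Lens 1: 1/d_i1 = 1/f₁ − 1/d_o1 = 1/(27.0) − 1/(49.0) = 0.01663, so d_i1 = 60.14 cm.
The intermediate image is 60.14 cm to the right of lens 1, which is 148 − (60.14) = 87.86 cm to the left of lens 2, so d_o2 = +87.86 cm.
Lens 2: 1/d_i2 = 1/f₂ − 1/d_o2 = 1/(14.0) − 1/(87.86) = 0.06005, so d_i2 = 16.7 cm.
The final image is real, 16.7 cm to the right of lens 2 (overall magnification ≈ 0.23).

16.7 cm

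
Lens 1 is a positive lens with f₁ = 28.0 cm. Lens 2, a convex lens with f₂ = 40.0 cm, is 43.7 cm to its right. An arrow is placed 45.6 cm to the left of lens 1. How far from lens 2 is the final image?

Lens 1: 1/d_i1 = 1/f₁ − 1/d_o1 = 1/(28.0) − 1/(45.6) = 0.01378, so d_i1 = 72.55 cm.
The intermediate image is 72.55 cm to the right of lens 1, which lies 28.85 cm to the right of lens 2 — a virtual object — so d_o2 = −28.85 cm.
Lens 2: 1/d_i2 = 1/f₂ − 1/d_o2 = 1/(40.0) − 1/(-28.85) = 0.05966, so d_i2 = 16.8 cm.
The final image is real, 16.8 cm to the right of lens 2 (overall magnification ≈ -0.92).

16.8 cm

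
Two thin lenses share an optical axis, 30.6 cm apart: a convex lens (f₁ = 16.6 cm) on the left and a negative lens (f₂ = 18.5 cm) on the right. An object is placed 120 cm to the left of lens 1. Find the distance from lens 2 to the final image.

Lens 1: 1/d_i1 = 1/f₁ − 1/d_o1 = 1/(16.6) − 1/(120) = 0.05191, so d_i1 = 19.26 cm.
The intermediate image is 19.26 cm to the right of lens 1, which is 30.6 − (19.26) = 11.34 cm to the left of lens 2, so d_o2 = +11.34 cm.
Lens 2 is diverging, so f₂ = −18.5 cm.
Lens 2: 1/d_i2 = 1/f₂ − 1/d_o2 = 1/(-18.5) − 1/(11.34) = -0.1422, so d_i2 = -7.03 cm.
The final image is virtual, 7.03 cm to the left of lens 2 (overall magnification ≈ -0.100).

7.03 cm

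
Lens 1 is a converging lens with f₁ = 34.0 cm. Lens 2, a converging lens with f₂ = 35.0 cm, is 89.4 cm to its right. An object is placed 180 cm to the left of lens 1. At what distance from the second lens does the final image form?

133 cm

Lens 1: 1/d_i1 = 1/f₁ − 1/d_o1 = 1/(34.0) − 1/(180) = 0.02386, so d_i1 = 41.92 cm.
The intermediate image is 41.92 cm to the right of lens 1, which is 89.4 − (41.92) = 47.48 cm to the left of lens 2, so d_o2 = +47.48 cm.
Lens 2: 1/d_i2 = 1/f₂ − 1/d_o2 = 1/(35.0) − 1/(47.48) = 0.007510, so d_i2 = 133 cm.
The final image is real, 133 cm to the right of lens 2 (overall magnification ≈ 0.65).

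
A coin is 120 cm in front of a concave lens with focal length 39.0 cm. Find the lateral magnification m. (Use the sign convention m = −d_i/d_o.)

m = +0.245

For a concave lens, f = -39.0 cm.
1/d_i = 1/f − 1/d_o = 1/(-39.00) − 1/(120) = -0.03397, so d_i = -29.43 cm.
m = −d_i/d_o = −(-29.43)/(120) = +0.245.
The image is virtual, upright and reduced, on the same side as the object.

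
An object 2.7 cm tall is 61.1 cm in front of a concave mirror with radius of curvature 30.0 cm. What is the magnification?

m = -0.325

f = R/2 = 30.0/2 = 15.00 cm.
1/d_i = 1/f − 1/d_o = 1/(15.00) − 1/(61.1) = 0.05030, so d_i = 19.88 cm.
m = −d_i/d_o = −(19.88)/(61.1) = -0.325.
The image is real, inverted and reduced, in front of the mirror.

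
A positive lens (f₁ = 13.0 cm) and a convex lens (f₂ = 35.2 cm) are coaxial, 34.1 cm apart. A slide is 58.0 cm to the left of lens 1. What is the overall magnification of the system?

m = -0.570

Lens 1: 1/d_i1 = 1/(13.0) − 1/(58.0) = 0.05968, so d_i1 = 16.76 cm; m₁ = −d_i1/d_o1 = -0.2890.
d_o2 = 34.1 − (16.76) = 17.34 cm.
Lens 2: 1/d_i2 = 1/(35.2) − 1/(17.34) = -0.02926, so d_i2 = -34.18 cm; m₂ = −d_i2/d_o2 = +1.971.
m = m₁·m₂ = (-0.2890)(+1.971) = -0.570.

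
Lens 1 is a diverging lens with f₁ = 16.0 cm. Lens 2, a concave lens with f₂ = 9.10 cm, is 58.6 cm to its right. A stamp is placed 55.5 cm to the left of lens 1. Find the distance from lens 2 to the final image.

8.07 cm

Lens 1 is diverging, so f₁ = −16.0 cm.
Lens 1: 1/d_i1 = 1/f₁ − 1/d_o1 = 1/(-16.0) − 1/(55.5) = -0.08052, so d_i1 = -12.42 cm.
The intermediate image is 12.42 cm to the left of lens 1 (virtual), which is 58.6 − (-12.42) = 71.02 cm to the left of lens 2, so d_o2 = +71.02 cm.
Lens 2 is diverging, so f₂ = −9.10 cm.
Lens 2: 1/d_i2 = 1/f₂ − 1/d_o2 = 1/(-9.10) − 1/(71.02) = -0.1240, so d_i2 = -8.07 cm.
The final image is virtual, 8.07 cm to the left of lens 2 (overall magnification ≈ 0.025).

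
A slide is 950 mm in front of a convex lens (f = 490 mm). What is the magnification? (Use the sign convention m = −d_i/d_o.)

m = -1.07

1/d_i = 1/f − 1/d_o = 1/(490.0) − 1/(950) = 0.0009882, so d_i = 1012 mm.
m = −d_i/d_o = −(1012)/(950) = -1.07.
The image is real, inverted and enlarged, on the far side of the lens.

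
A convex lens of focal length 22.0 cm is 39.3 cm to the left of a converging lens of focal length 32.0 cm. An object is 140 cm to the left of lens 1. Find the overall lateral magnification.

m = -0.317

Lens 1: 1/d_i1 = 1/(22.0) − 1/(140) = 0.03831, so d_i1 = 26.10 cm; m₁ = −d_i1/d_o1 = -0.1864.
d_o2 = 39.3 − (26.10) = 13.20 cm.
Lens 2: 1/d_i2 = 1/(32.0) − 1/(13.20) = -0.04451, so d_i2 = -22.47 cm; m₂ = −d_i2/d_o2 = +1.702.
m = m₁·m₂ = (-0.1864)(+1.702) = -0.317.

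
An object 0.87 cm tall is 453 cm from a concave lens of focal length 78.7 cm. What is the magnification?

m = +0.148

For a concave lens, f = -78.7 cm.
1/d_i = 1/f − 1/d_o = 1/(-78.70) − 1/(453) = -0.01491, so d_i = -67.05 cm.
m = −d_i/d_o = −(-67.05)/(453) = +0.148.
The image is virtual, upright and reduced, on the same side as the object.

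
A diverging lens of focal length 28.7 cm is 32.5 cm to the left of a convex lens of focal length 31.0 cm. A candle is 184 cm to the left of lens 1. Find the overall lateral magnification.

f₁ = −28.7 cm (diverging).
Lens 1: 1/d_i1 = 1/(-28.7) − 1/(184) = -0.04028, so d_i1 = -24.83 cm; m₁ = −d_i1/d_o1 = +0.1349.
d_o2 = 32.5 − (-24.83) = 57.33 cm.
Lens 2: 1/d_i2 = 1/(31.0) − 1/(57.33) = 0.01482, so d_i2 = 67.50 cm; m₂ = −d_i2/d_o2 = -1.177.
m = m₁·m₂ = (+0.1349)(-1.177) = -0.159.

m = -0.159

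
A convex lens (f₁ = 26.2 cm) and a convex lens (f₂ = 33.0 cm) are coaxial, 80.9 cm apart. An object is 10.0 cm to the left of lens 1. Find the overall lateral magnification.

m = -0.833

Lens 1: 1/d_i1 = 1/(26.2) − 1/(10.0) = -0.06183, so d_i1 = -16.17 cm; m₁ = −d_i1/d_o1 = +1.617.
d_o2 = 80.9 − (-16.17) = 97.07 cm.
Lens 2: 1/d_i2 = 1/(33.0) − 1/(97.07) = 0.02000, so d_i2 = 50.00 cm; m₂ = −d_i2/d_o2 = -0.5151.
m = m₁·m₂ = (+1.617)(-0.5151) = -0.833.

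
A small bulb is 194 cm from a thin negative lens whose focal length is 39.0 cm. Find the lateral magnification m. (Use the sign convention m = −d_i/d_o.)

m = +0.167

For a negative lens, f = -39.0 cm.
1/d_i = 1/f − 1/d_o = 1/(-39.00) − 1/(194) = -0.03080, so d_i = -32.47 cm.
m = −d_i/d_o = −(-32.47)/(194) = +0.167.
The image is virtual, upright and reduced, on the same side as the object.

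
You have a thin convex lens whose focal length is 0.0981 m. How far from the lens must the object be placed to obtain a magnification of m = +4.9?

m = −d_i/d_o ⇒ d_i = −m·d_o.
1/f = 1/d_o + 1/d_i = 1/d_o − 1/(m·d_o) = (1 − 1/m)/d_o, so d_o = f(1 − 1/m) = (0.09810)(1 − 1/(+4.9)) = 0.0781 m.

0.0781 m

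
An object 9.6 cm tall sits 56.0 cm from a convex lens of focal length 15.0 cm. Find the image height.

1/d_i = 1/f − 1/d_o = 1/(15.00) − 1/(56.0) = 0.04881, so d_i = 20.49 cm.
m = −d_i/d_o = -0.3659.
|h_i| = |m|·h_o = 0.3659 × 9.6 = 3.51 cm. The image is real, inverted and reduced, on the far side of the lens.

3.51 cm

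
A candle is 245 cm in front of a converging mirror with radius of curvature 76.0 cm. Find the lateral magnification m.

f = R/2 = 76.0/2 = 38.00 cm.
1/d_i = 1/f − 1/d_o = 1/(38.00) − 1/(245) = 0.02223, so d_i = 44.98 cm.
m = −d_i/d_o = −(44.98)/(245) = -0.184.
The image is real, inverted and reduced, in front of the mirror.

m = -0.184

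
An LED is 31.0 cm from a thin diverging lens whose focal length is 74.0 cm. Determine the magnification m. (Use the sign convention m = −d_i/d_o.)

m = +0.705

For a diverging lens, f = -74.0 cm.
1/d_i = 1/f − 1/d_o = 1/(-74.00) − 1/(31.0) = -0.04577, so d_i = -21.85 cm.
m = −d_i/d_o = −(-21.85)/(31.0) = +0.705.
The image is virtual, upright and reduced, on the same side as the object.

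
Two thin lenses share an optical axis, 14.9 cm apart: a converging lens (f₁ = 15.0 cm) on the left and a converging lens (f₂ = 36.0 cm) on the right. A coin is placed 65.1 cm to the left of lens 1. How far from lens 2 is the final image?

Lens 1: 1/d_i1 = 1/f₁ − 1/d_o1 = 1/(15.0) − 1/(65.1) = 0.05131, so d_i1 = 19.49 cm.
The intermediate image is 19.49 cm to the right of lens 1, which lies 4.590 cm to the right of lens 2 — a virtual object — so d_o2 = −4.590 cm.
Lens 2: 1/d_i2 = 1/f₂ − 1/d_o2 = 1/(36.0) − 1/(-4.590) = 0.2456, so d_i2 = 4.07 cm.
The final image is real, 4.07 cm to the right of lens 2 (overall magnification ≈ -0.27).

4.07 cm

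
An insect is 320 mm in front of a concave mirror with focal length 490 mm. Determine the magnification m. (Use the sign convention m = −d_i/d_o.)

m = +2.88

1/d_i = 1/f − 1/d_o = 1/(490.0) − 1/(320) = -0.001084, so d_i = -922.4 mm.
m = −d_i/d_o = −(-922.4)/(320) = +2.88.
The image is virtual, upright and enlarged, behind the mirror.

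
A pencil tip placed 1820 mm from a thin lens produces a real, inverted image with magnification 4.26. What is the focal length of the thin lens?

m = −d_i/d_o ⇒ d_i = −m·d_o = −(-4.26)·(1820) = 7753 mm.
1/f = 1/d_o + 1/d_i = 1/(1820) + 1/(7753) = 0.0006784, so f = 1470 mm.
Since f is positive, the thin lens is converging.

f = 1470 mm (converging)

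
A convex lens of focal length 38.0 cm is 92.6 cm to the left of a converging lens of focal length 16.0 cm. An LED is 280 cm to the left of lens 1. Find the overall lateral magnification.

Lens 1: 1/d_i1 = 1/(38.0) − 1/(280) = 0.02274, so d_i1 = 43.97 cm; m₁ = −d_i1/d_o1 = -0.1570.
d_o2 = 92.6 − (43.97) = 48.63 cm.
Lens 2: 1/d_i2 = 1/(16.0) − 1/(48.63) = 0.04194, so d_i2 = 23.85 cm; m₂ = −d_i2/d_o2 = -0.4903.
m = m₁·m₂ = (-0.1570)(-0.4903) = +0.0770.

m = +0.0770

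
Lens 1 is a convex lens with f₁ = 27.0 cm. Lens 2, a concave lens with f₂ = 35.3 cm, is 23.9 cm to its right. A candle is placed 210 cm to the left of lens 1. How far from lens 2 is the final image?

8.86 cm

Lens 1: 1/d_i1 = 1/f₁ − 1/d_o1 = 1/(27.0) − 1/(210) = 0.03228, so d_i1 = 30.98 cm.
The intermediate image is 30.98 cm to the right of lens 1, which lies 7.080 cm to the right of lens 2 — a virtual object — so d_o2 = −7.080 cm.
Lens 2 is diverging, so f₂ = −35.3 cm.
Lens 2: 1/d_i2 = 1/f₂ − 1/d_o2 = 1/(-35.3) − 1/(-7.080) = 0.1129, so d_i2 = 8.86 cm.
The final image is real, 8.86 cm to the right of lens 2 (overall magnification ≈ -0.18).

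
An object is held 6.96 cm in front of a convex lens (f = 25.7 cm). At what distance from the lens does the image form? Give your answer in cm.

9.54 cm

Thin-lens equation: 1/v = 1/f − 1/u = 1/(25.70) − 1/(6.96) = 0.03891 − 0.1437 = -0.1048, so v = -9.54 cm.
The image is virtual, upright and enlarged, on the same side as the object.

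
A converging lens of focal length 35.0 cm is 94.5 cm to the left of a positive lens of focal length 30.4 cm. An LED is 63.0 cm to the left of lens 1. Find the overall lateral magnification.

Lens 1: 1/d_i1 = 1/(35.0) − 1/(63.0) = 0.01270, so d_i1 = 78.75 cm; m₁ = −d_i1/d_o1 = -1.250.
d_o2 = 94.5 − (78.75) = 15.75 cm.
Lens 2: 1/d_i2 = 1/(30.4) − 1/(15.75) = -0.03060, so d_i2 = -32.68 cm; m₂ = −d_i2/d_o2 = +2.075.
m = m₁·m₂ = (-1.250)(+2.075) = -2.59.

m = -2.59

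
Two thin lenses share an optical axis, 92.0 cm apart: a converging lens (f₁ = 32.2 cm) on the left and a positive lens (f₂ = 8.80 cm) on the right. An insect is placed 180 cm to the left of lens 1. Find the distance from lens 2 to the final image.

10.6 cm

Lens 1: 1/d_i1 = 1/f₁ − 1/d_o1 = 1/(32.2) − 1/(180) = 0.02550, so d_i1 = 39.22 cm.
The intermediate image is 39.22 cm to the right of lens 1, which is 92.0 − (39.22) = 52.78 cm to the left of lens 2, so d_o2 = +52.78 cm.
Lens 2: 1/d_i2 = 1/f₂ − 1/d_o2 = 1/(8.80) − 1/(52.78) = 0.09469, so d_i2 = 10.6 cm.
The final image is real, 10.6 cm to the right of lens 2 (overall magnification ≈ 0.044).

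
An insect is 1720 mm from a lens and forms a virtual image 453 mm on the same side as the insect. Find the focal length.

Virtual image ⇒ d_i = −453 mm.
1/f = 1/d_o + 1/d_i = 1/(1720) + 1/(-453) = -0.001626, so f = -615 mm.
Since f is negative, the lens is diverging.

f = -615 mm (diverging)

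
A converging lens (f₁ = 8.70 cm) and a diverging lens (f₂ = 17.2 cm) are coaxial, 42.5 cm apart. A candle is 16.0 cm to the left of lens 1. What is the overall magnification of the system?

m = -0.505

Lens 1: 1/d_i1 = 1/(8.70) − 1/(16.0) = 0.05244, so d_i1 = 19.07 cm; m₁ = −d_i1/d_o1 = -1.192.
d_o2 = 42.5 − (19.07) = 23.43 cm.
f₂ = −17.2 cm (diverging).
Lens 2: 1/d_i2 = 1/(-17.2) − 1/(23.43) = -0.1008, so d_i2 = -9.919 cm; m₂ = −d_i2/d_o2 = +0.4233.
m = m₁·m₂ = (-1.192)(+0.4233) = -0.505.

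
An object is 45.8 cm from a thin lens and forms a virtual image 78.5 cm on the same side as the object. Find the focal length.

Virtual image ⇒ d_i = −78.5 cm.
1/f = 1/d_o + 1/d_i = 1/(45.8) + 1/(-78.5) = 0.009095, so f = 110 cm.
Since f is positive, the thin lens is converging.

f = 110 cm (converging)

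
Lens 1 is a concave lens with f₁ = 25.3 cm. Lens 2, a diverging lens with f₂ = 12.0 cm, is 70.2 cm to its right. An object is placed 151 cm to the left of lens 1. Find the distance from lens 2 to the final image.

10.6 cm

Lens 1 is diverging, so f₁ = −25.3 cm.
Lens 1: 1/d_i1 = 1/f₁ − 1/d_o1 = 1/(-25.3) − 1/(151) = -0.04615, so d_i1 = -21.67 cm.
The intermediate image is 21.67 cm to the left of lens 1 (virtual), which is 70.2 − (-21.67) = 91.87 cm to the left of lens 2, so d_o2 = +91.87 cm.
Lens 2 is diverging, so f₂ = −12.0 cm.
Lens 2: 1/d_i2 = 1/f₂ − 1/d_o2 = 1/(-12.0) − 1/(91.87) = -0.09422, so d_i2 = -10.6 cm.
The final image is virtual, 10.6 cm to the left of lens 2 (overall magnification ≈ 0.017).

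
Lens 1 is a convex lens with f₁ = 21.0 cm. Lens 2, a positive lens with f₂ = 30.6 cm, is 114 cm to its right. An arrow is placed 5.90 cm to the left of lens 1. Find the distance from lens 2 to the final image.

Lens 1: 1/d_i1 = 1/f₁ − 1/d_o1 = 1/(21.0) − 1/(5.90) = -0.1219, so d_i1 = -8.205 cm.
The intermediate image is 8.205 cm to the left of lens 1 (virtual), which is 114 − (-8.205) = 122.2 cm to the left of lens 2, so d_o2 = +122.2 cm.
Lens 2: 1/d_i2 = 1/f₂ − 1/d_o2 = 1/(30.6) − 1/(122.2) = 0.02450, so d_i2 = 40.8 cm.
The final image is real, 40.8 cm to the right of lens 2 (overall magnification ≈ -0.46).

40.8 cm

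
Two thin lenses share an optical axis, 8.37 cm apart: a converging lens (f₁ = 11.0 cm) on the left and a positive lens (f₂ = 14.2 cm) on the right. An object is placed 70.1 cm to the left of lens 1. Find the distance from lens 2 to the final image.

Lens 1: 1/d_i1 = 1/f₁ − 1/d_o1 = 1/(11.0) − 1/(70.1) = 0.07664, so d_i1 = 13.05 cm.
The intermediate image is 13.05 cm to the right of lens 1, which lies 4.680 cm to the right of lens 2 — a virtual object — so d_o2 = −4.680 cm.
Lens 2: 1/d_i2 = 1/f₂ − 1/d_o2 = 1/(14.2) − 1/(-4.680) = 0.2841, so d_i2 = 3.52 cm.
The final image is real, 3.52 cm to the right of lens 2 (overall magnification ≈ -0.14).

3.52 cm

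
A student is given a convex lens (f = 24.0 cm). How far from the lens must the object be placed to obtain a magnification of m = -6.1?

27.9 cm

m = −d_i/d_o ⇒ d_i = −m·d_o.
1/f = 1/d_o + 1/d_i = 1/d_o − 1/(m·d_o) = (1 − 1/m)/d_o, so d_o = f(1 − 1/m) = (24.00)(1 − 1/(-6.1)) = 27.9 cm.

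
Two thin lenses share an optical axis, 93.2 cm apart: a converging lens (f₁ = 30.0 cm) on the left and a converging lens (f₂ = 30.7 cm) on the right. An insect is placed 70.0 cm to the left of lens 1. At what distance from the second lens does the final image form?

125 cm

Lens 1: 1/d_i1 = 1/f₁ − 1/d_o1 = 1/(30.0) − 1/(70.0) = 0.01905, so d_i1 = 52.50 cm.
The intermediate image is 52.50 cm to the right of lens 1, which is 93.2 − (52.50) = 40.70 cm to the left of lens 2, so d_o2 = +40.70 cm.
Lens 2: 1/d_i2 = 1/f₂ − 1/d_o2 = 1/(30.7) − 1/(40.70) = 0.008003, so d_i2 = 125 cm.
The final image is real, 125 cm to the right of lens 2 (overall magnification ≈ 2.3).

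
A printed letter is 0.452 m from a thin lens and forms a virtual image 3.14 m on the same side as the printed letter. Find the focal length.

Virtual image ⇒ d_i = −3.14 m.
1/f = 1/d_o + 1/d_i = 1/(0.452) + 1/(-3.14) = 1.894, so f = 0.528 m.
Since f is positive, the thin lens is converging.

f = 0.528 m (converging)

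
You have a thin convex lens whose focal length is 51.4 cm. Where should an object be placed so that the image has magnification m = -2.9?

69.1 cm

m = −d_i/d_o ⇒ d_i = −m·d_o.
1/f = 1/d_o + 1/d_i = 1/d_o − 1/(m·d_o) = (1 − 1/m)/d_o, so d_o = f(1 − 1/m) = (51.40)(1 − 1/(-2.9)) = 69.1 cm.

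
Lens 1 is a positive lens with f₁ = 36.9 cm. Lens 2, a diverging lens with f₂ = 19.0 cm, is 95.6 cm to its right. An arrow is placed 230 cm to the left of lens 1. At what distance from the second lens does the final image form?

Lens 1: 1/d_i1 = 1/f₁ − 1/d_o1 = 1/(36.9) − 1/(230) = 0.02275, so d_i1 = 43.95 cm.
The intermediate image is 43.95 cm to the right of lens 1, which is 95.6 − (43.95) = 51.65 cm to the left of lens 2, so d_o2 = +51.65 cm.
Lens 2 is diverging, so f₂ = −19.0 cm.
Lens 2: 1/d_i2 = 1/f₂ − 1/d_o2 = 1/(-19.0) − 1/(51.65) = -0.07199, so d_i2 = -13.9 cm.
The final image is virtual, 13.9 cm to the left of lens 2 (overall magnification ≈ -0.051).

13.9 cm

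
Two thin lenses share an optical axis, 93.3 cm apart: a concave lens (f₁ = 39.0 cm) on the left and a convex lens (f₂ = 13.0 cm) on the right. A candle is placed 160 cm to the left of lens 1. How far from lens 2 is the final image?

14.5 cm

Lens 1 is diverging, so f₁ = −39.0 cm.
Lens 1: 1/d_i1 = 1/f₁ − 1/d_o1 = 1/(-39.0) − 1/(160) = -0.03189, so d_i1 = -31.36 cm.
The intermediate image is 31.36 cm to the left of lens 1 (virtual), which is 93.3 − (-31.36) = 124.7 cm to the left of lens 2, so d_o2 = +124.7 cm.
Lens 2: 1/d_i2 = 1/f₂ − 1/d_o2 = 1/(13.0) − 1/(124.7) = 0.06890, so d_i2 = 14.5 cm.
The final image is real, 14.5 cm to the right of lens 2 (overall magnification ≈ -0.023).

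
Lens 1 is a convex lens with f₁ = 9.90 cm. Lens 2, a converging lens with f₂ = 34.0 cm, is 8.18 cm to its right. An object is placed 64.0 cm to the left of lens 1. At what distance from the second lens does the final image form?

Lens 1: 1/d_i1 = 1/f₁ − 1/d_o1 = 1/(9.90) − 1/(64.0) = 0.08539, so d_i1 = 11.71 cm.
The intermediate image is 11.71 cm to the right of lens 1, which lies 3.530 cm to the right of lens 2 — a virtual object — so d_o2 = −3.530 cm.
Lens 2: 1/d_i2 = 1/f₂ − 1/d_o2 = 1/(34.0) − 1/(-3.530) = 0.3127, so d_i2 = 3.20 cm.
The final image is real, 3.20 cm to the right of lens 2 (overall magnification ≈ -0.17).

3.20 cm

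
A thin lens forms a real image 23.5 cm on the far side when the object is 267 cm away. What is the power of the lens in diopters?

P = +4.63 D

d_i = +23.5 cm.
1/f = 1/d_o + 1/d_i = 1/(267) + 1/(23.5) = 0.04630 cm⁻¹.
f = 21.60 cm = 0.2160 m, so P = 1/f = +4.63 D.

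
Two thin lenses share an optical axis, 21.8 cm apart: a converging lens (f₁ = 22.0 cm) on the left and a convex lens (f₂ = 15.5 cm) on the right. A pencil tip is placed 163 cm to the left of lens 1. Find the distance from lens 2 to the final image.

Lens 1: 1/d_i1 = 1/f₁ − 1/d_o1 = 1/(22.0) − 1/(163) = 0.03932, so d_i1 = 25.43 cm.
The intermediate image is 25.43 cm to the right of lens 1, which lies 3.630 cm to the right of lens 2 — a virtual object — so d_o2 = −3.630 cm.
Lens 2: 1/d_i2 = 1/f₂ − 1/d_o2 = 1/(15.5) − 1/(-3.630) = 0.3400, so d_i2 = 2.94 cm.
The final image is real, 2.94 cm to the right of lens 2 (overall magnification ≈ -0.13).

2.94 cm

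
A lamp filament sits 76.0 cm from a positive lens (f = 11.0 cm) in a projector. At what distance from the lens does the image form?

12.9 cm

Lens equation: 1/s_i = 1/f − 1/s_o = 1/(11.00) − 1/(76.0) = 0.09091 − 0.01316 = 0.07775, so s_i = 12.9 cm.
The image is real, inverted and reduced, on the far side of the lens.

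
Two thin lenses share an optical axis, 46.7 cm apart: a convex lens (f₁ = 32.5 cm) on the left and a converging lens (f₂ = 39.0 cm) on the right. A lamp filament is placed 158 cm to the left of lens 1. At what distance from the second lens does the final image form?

Lens 1: 1/d_i1 = 1/f₁ − 1/d_o1 = 1/(32.5) − 1/(158) = 0.02444, so d_i1 = 40.92 cm.
The intermediate image is 40.92 cm to the right of lens 1, which is 46.7 − (40.92) = 5.780 cm to the left of lens 2, so d_o2 = +5.780 cm.
Lens 2: 1/d_i2 = 1/f₂ − 1/d_o2 = 1/(39.0) − 1/(5.780) = -0.1474, so d_i2 = -6.79 cm.
The final image is virtual, 6.79 cm to the left of lens 2 (overall magnification ≈ -0.30).

6.79 cm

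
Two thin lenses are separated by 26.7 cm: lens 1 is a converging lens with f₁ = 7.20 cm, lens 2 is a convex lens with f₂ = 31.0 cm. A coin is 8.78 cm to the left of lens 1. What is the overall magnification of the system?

Lens 1: 1/d_i1 = 1/(7.20) − 1/(8.78) = 0.02499, so d_i1 = 40.01 cm; m₁ = −d_i1/d_o1 = -4.557.
d_o2 = 26.7 − (40.01) = -13.31 cm (virtual object).
Lens 2: 1/d_i2 = 1/(31.0) − 1/(-13.31) = 0.1074, so d_i2 = 9.312 cm; m₂ = −d_i2/d_o2 = +0.6996.
m = m₁·m₂ = (-4.557)(+0.6996) = -3.19.

m = -3.19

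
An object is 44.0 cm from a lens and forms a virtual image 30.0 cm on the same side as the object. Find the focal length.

Virtual image ⇒ d_i = −30.0 cm.
1/f = 1/d_o + 1/d_i = 1/(44.0) + 1/(-30.0) = -0.01061, so f = -94.3 cm.
Since f is negative, the lens is diverging.

f = -94.3 cm (diverging)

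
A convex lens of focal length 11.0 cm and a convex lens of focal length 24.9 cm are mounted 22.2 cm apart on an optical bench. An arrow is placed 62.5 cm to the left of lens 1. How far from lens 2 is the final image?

Lens 1: 1/d_i1 = 1/f₁ − 1/d_o1 = 1/(11.0) − 1/(62.5) = 0.07491, so d_i1 = 13.35 cm.
The intermediate image is 13.35 cm to the right of lens 1, which is 22.2 − (13.35) = 8.850 cm to the left of lens 2, so d_o2 = +8.850 cm.
Lens 2: 1/d_i2 = 1/f₂ − 1/d_o2 = 1/(24.9) − 1/(8.850) = -0.07283, so d_i2 = -13.7 cm.
The final image is virtual, 13.7 cm to the left of lens 2 (overall magnification ≈ -0.33).

13.7 cm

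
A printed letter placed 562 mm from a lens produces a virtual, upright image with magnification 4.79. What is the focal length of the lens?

f = 710 mm (converging)

m = −d_i/d_o ⇒ d_i = −m·d_o = −(+4.79)·(562) = -2692 mm.
1/f = 1/d_o + 1/d_i = 1/(562) + 1/(-2692) = 0.001408, so f = 710 mm.
Since f is positive, the lens is converging.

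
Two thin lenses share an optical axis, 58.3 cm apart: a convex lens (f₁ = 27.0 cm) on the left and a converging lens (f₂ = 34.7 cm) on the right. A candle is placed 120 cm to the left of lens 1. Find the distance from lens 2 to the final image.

Lens 1: 1/d_i1 = 1/f₁ − 1/d_o1 = 1/(27.0) − 1/(120) = 0.02870, so d_i1 = 34.84 cm.
The intermediate image is 34.84 cm to the right of lens 1, which is 58.3 − (34.84) = 23.46 cm to the left of lens 2, so d_o2 = +23.46 cm.
Lens 2: 1/d_i2 = 1/f₂ − 1/d_o2 = 1/(34.7) − 1/(23.46) = -0.01381, so d_i2 = -72.4 cm.
The final image is virtual, 72.4 cm to the left of lens 2 (overall magnification ≈ -0.90).

72.4 cm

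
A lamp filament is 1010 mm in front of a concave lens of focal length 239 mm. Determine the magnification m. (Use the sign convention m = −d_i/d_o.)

For a concave lens, f = -239 mm.
1/d_i = 1/f − 1/d_o = 1/(-239.0) − 1/(1010) = -0.005174, so d_i = -193.3 mm.
m = −d_i/d_o = −(-193.3)/(1010) = +0.191.
The image is virtual, upright and reduced, on the same side as the object.

m = +0.191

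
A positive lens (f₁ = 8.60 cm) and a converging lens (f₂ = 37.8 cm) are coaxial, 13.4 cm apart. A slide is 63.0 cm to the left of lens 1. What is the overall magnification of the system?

Lens 1: 1/d_i1 = 1/(8.60) − 1/(63.0) = 0.1004, so d_i1 = 9.960 cm; m₁ = −d_i1/d_o1 = -0.1581.
d_o2 = 13.4 − (9.960) = 3.440 cm.
Lens 2: 1/d_i2 = 1/(37.8) − 1/(3.440) = -0.2642, so d_i2 = -3.784 cm; m₂ = −d_i2/d_o2 = +1.100.
m = m₁·m₂ = (-0.1581)(+1.100) = -0.174.

m = -0.174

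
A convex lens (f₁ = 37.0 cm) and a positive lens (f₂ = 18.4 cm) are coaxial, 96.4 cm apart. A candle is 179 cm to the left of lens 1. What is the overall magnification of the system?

m = +0.153

Lens 1: 1/d_i1 = 1/(37.0) − 1/(179) = 0.02144, so d_i1 = 46.64 cm; m₁ = −d_i1/d_o1 = -0.2606.
d_o2 = 96.4 − (46.64) = 49.76 cm.
Lens 2: 1/d_i2 = 1/(18.4) − 1/(49.76) = 0.03425, so d_i2 = 29.20 cm; m₂ = −d_i2/d_o2 = -0.5867.
m = m₁·m₂ = (-0.2606)(-0.5867) = +0.153.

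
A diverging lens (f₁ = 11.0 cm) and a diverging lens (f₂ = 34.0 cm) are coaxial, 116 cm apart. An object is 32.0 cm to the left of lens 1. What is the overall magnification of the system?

m = +0.0550

f₁ = −11.0 cm (diverging).
Lens 1: 1/d_i1 = 1/(-11.0) − 1/(32.0) = -0.1222, so d_i1 = -8.186 cm; m₁ = −d_i1/d_o1 = +0.2558.
d_o2 = 116 − (-8.186) = 124.2 cm.
f₂ = −34.0 cm (diverging).
Lens 2: 1/d_i2 = 1/(-34.0) − 1/(124.2) = -0.03746, so d_i2 = -26.69 cm; m₂ = −d_i2/d_o2 = +0.2149.
m = m₁·m₂ = (+0.2558)(+0.2149) = +0.0550.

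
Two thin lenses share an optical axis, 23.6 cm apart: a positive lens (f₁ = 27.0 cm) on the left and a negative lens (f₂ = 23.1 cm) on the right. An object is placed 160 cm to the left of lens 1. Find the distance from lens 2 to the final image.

14.4 cm

Lens 1: 1/d_i1 = 1/f₁ − 1/d_o1 = 1/(27.0) − 1/(160) = 0.03079, so d_i1 = 32.48 cm.
The intermediate image is 32.48 cm to the right of lens 1, which lies 8.880 cm to the right of lens 2 — a virtual object — so d_o2 = −8.880 cm.
Lens 2 is diverging, so f₂ = −23.1 cm.
Lens 2: 1/d_i2 = 1/f₂ − 1/d_o2 = 1/(-23.1) − 1/(-8.880) = 0.06932, so d_i2 = 14.4 cm.
The final image is real, 14.4 cm to the right of lens 2 (overall magnification ≈ -0.33).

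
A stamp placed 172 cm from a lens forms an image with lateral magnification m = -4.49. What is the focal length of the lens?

f = 141 cm (converging)

m = −d_i/d_o ⇒ d_i = −m·d_o = −(-4.49)·(172) = 772.3 cm.
1/f = 1/d_o + 1/d_i = 1/(172) + 1/(772.3) = 0.007109, so f = 141 cm.
Since f is positive, the lens is converging.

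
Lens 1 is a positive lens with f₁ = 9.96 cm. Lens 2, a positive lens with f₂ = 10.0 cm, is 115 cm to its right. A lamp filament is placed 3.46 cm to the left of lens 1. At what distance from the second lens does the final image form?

10.9 cm

Lens 1: 1/d_i1 = 1/f₁ − 1/d_o1 = 1/(9.96) − 1/(3.46) = -0.1886, so d_i1 = -5.302 cm.
The intermediate image is 5.302 cm to the left of lens 1 (virtual), which is 115 − (-5.302) = 120.3 cm to the left of lens 2, so d_o2 = +120.3 cm.
Lens 2: 1/d_i2 = 1/f₂ − 1/d_o2 = 1/(10.0) − 1/(120.3) = 0.09169, so d_i2 = 10.9 cm.
The final image is real, 10.9 cm to the right of lens 2 (overall magnification ≈ -0.14).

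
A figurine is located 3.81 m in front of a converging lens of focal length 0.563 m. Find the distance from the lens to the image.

Lens equation: 1/d_i = 1/f − 1/d_o = 1/(0.5630) − 1/(3.81) = 1.776 − 0.2625 = 1.514, so d_i = 0.661 m.
The image is real, inverted and reduced, on the far side of the lens.

0.661 m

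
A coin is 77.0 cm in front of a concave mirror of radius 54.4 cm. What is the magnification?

f = R/2 = 54.4/2 = 27.20 cm.
1/d_i = 1/f − 1/d_o = 1/(27.20) − 1/(77.0) = 0.02378, so d_i = 42.06 cm.
m = −d_i/d_o = −(42.06)/(77.0) = -0.546.
The image is real, inverted and reduced, in front of the mirror.

m = -0.546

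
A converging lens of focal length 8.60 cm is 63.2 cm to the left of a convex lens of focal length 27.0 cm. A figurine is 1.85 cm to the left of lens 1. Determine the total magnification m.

m = -0.892

Lens 1: 1/d_i1 = 1/(8.60) − 1/(1.85) = -0.4243, so d_i1 = -2.357 cm; m₁ = −d_i1/d_o1 = +1.274.
d_o2 = 63.2 − (-2.357) = 65.56 cm.
Lens 2: 1/d_i2 = 1/(27.0) − 1/(65.56) = 0.02178, so d_i2 = 45.91 cm; m₂ = −d_i2/d_o2 = -0.7002.
m = m₁·m₂ = (+1.274)(-0.7002) = -0.892.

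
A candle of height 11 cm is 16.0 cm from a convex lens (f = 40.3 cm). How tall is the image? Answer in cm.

1/d_i = 1/f − 1/d_o = 1/(40.30) − 1/(16.0) = -0.03769, so d_i = -26.53 cm.
m = −d_i/d_o = +1.658.
|h_i| = |m|·h_o = 1.658 × 11 = 18.2 cm. The image is virtual, upright and enlarged, on the same side as the object.

18.2 cm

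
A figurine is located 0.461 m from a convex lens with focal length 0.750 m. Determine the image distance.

Lens equation: 1/v = 1/f − 1/u = 1/(0.7500) − 1/(0.461) = 1.333 − 2.169 = -0.8359, so v = -1.20 m.
The image is virtual, upright and enlarged, on the same side as the object.

1.20 m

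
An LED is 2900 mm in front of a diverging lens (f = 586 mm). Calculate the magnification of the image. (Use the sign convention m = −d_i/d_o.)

m = +0.168

For a diverging lens, f = -586 mm.
1/d_i = 1/f − 1/d_o = 1/(-586.0) − 1/(2900) = -0.002051, so d_i = -487.5 mm.
m = −d_i/d_o = −(-487.5)/(2900) = +0.168.
The image is virtual, upright and reduced, on the same side as the object.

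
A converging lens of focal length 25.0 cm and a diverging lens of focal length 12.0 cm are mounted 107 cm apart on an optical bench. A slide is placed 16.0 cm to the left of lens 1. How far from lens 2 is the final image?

Lens 1: 1/d_i1 = 1/f₁ − 1/d_o1 = 1/(25.0) − 1/(16.0) = -0.02250, so d_i1 = -44.44 cm.
The intermediate image is 44.44 cm to the left of lens 1 (virtual), which is 107 − (-44.44) = 151.4 cm to the left of lens 2, so d_o2 = +151.4 cm.
Lens 2 is diverging, so f₂ = −12.0 cm.
Lens 2: 1/d_i2 = 1/f₂ − 1/d_o2 = 1/(-12.0) − 1/(151.4) = -0.08994, so d_i2 = -11.1 cm.
The final image is virtual, 11.1 cm to the left of lens 2 (overall magnification ≈ 0.20).

11.1 cm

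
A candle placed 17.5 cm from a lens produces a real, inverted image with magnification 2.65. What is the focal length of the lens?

m = −d_i/d_o ⇒ d_i = −m·d_o = −(-2.65)·(17.5) = 46.38 cm.
1/f = 1/d_o + 1/d_i = 1/(17.5) + 1/(46.38) = 0.07870, so f = 12.7 cm.
Since f is positive, the lens is converging.

f = 12.7 cm (converging)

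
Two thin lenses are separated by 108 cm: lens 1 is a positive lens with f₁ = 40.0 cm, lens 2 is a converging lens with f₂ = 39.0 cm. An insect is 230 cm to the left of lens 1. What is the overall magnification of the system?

m = +0.399

Lens 1: 1/d_i1 = 1/(40.0) − 1/(230) = 0.02065, so d_i1 = 48.42 cm; m₁ = −d_i1/d_o1 = -0.2105.
d_o2 = 108 − (48.42) = 59.58 cm.
Lens 2: 1/d_i2 = 1/(39.0) − 1/(59.58) = 0.008857, so d_i2 = 112.9 cm; m₂ = −d_i2/d_o2 = -1.895.
m = m₁·m₂ = (-0.2105)(-1.895) = +0.399.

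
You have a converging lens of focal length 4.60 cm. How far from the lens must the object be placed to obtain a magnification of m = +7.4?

3.98 cm

m = −d_i/d_o ⇒ d_i = −m·d_o.
1/f = 1/d_o + 1/d_i = 1/d_o − 1/(m·d_o) = (1 − 1/m)/d_o, so d_o = f(1 − 1/m) = (4.600)(1 − 1/(+7.4)) = 3.98 cm.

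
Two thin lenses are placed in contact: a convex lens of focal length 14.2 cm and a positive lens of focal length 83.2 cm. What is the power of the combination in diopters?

P = +8.24 D

P₁ = 1/f₁ = 1/(0.142 m) = +7.042 D; P₂ = 1/f₂ = 1/(0.832 m) = +1.202 D.
For thin lenses in contact, P = P₁ + P₂ = (+7.042) + (+1.202) = +8.24 D.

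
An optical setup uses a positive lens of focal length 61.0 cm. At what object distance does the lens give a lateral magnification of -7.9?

m = −d_i/d_o ⇒ d_i = −m·d_o.
1/f = 1/d_o + 1/d_i = 1/d_o − 1/(m·d_o) = (1 − 1/m)/d_o, so d_o = f(1 − 1/m) = (61.00)(1 − 1/(-7.9)) = 68.7 cm.

68.7 cm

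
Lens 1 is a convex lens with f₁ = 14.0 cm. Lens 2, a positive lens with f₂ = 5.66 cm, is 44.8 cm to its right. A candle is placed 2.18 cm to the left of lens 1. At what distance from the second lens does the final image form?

Lens 1: 1/d_i1 = 1/f₁ − 1/d_o1 = 1/(14.0) − 1/(2.18) = -0.3873, so d_i1 = -2.582 cm.
The intermediate image is 2.582 cm to the left of lens 1 (virtual), which is 44.8 − (-2.582) = 47.38 cm to the left of lens 2, so d_o2 = +47.38 cm.
Lens 2: 1/d_i2 = 1/f₂ − 1/d_o2 = 1/(5.66) − 1/(47.38) = 0.1556, so d_i2 = 6.43 cm.
The final image is real, 6.43 cm to the right of lens 2 (overall magnification ≈ -0.16).

6.43 cm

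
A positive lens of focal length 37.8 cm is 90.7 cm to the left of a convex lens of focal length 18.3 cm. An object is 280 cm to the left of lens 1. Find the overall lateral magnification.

Lens 1: 1/d_i1 = 1/(37.8) − 1/(280) = 0.02288, so d_i1 = 43.70 cm; m₁ = −d_i1/d_o1 = -0.1561.
d_o2 = 90.7 − (43.70) = 47.00 cm.
Lens 2: 1/d_i2 = 1/(18.3) − 1/(47.00) = 0.03337, so d_i2 = 29.97 cm; m₂ = −d_i2/d_o2 = -0.6376.
m = m₁·m₂ = (-0.1561)(-0.6376) = +0.0995.

m = +0.0995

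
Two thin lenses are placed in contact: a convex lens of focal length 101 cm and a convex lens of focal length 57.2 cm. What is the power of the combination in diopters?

P₁ = 1/f₁ = 1/(1.01 m) = +0.9901 D; P₂ = 1/f₂ = 1/(0.572 m) = +1.748 D.
For thin lenses in contact, P = P₁ + P₂ = (+0.9901) + (+1.748) = +2.74 D.

P = +2.74 D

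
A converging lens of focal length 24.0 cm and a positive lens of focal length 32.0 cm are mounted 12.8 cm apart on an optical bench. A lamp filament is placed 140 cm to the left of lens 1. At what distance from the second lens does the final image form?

Lens 1: 1/d_i1 = 1/f₁ − 1/d_o1 = 1/(24.0) − 1/(140) = 0.03452, so d_i1 = 28.97 cm.
The intermediate image is 28.97 cm to the right of lens 1, which lies 16.17 cm to the right of lens 2 — a virtual object — so d_o2 = −16.17 cm.
Lens 2: 1/d_i2 = 1/f₂ − 1/d_o2 = 1/(32.0) − 1/(-16.17) = 0.09309, so d_i2 = 10.7 cm.
The final image is real, 10.7 cm to the right of lens 2 (overall magnification ≈ -0.14).

10.7 cm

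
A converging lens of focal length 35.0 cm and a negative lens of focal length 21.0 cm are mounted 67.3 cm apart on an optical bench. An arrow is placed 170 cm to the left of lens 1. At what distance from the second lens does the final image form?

11.0 cm

Lens 1: 1/d_i1 = 1/f₁ − 1/d_o1 = 1/(35.0) − 1/(170) = 0.02269, so d_i1 = 44.07 cm.
The intermediate image is 44.07 cm to the right of lens 1, which is 67.3 − (44.07) = 23.23 cm to the left of lens 2, so d_o2 = +23.23 cm.
Lens 2 is diverging, so f₂ = −21.0 cm.
Lens 2: 1/d_i2 = 1/f₂ − 1/d_o2 = 1/(-21.0) − 1/(23.23) = -0.09067, so d_i2 = -11.0 cm.
The final image is virtual, 11.0 cm to the left of lens 2 (overall magnification ≈ -0.12).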